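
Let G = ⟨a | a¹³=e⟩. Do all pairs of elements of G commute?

G has a single generator, so G is cyclic and hence abelian.

Answer: Yes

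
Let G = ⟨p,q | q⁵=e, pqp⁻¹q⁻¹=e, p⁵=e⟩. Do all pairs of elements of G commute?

Each pair of generators commutes: p·q = pq = q·p. Since the generators pairwise commute, every element of G commutes with every other, so G is abelian.

Answer: Yes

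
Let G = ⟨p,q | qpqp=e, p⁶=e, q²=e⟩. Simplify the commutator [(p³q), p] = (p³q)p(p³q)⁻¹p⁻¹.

[(p³q), p] = (p³q)·p·(p³q)⁻¹·p⁻¹.
  (p³q) · p = p²q
  (p²q) · (p³q) = p⁵
  (p⁵) · (p⁵) = p⁴

Answer: p⁴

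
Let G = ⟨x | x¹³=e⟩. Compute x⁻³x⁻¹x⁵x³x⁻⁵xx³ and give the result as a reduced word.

Multiply left to right, reducing at each step:
  (x¹⁰) · x⁻¹ = x⁹
  (x⁹) · x⁵ = x
  x · x³ = x⁴
  (x⁴) · x⁻⁵ = x¹²
  (x¹²) · x = e
  e · x³ = x³

Answer: x³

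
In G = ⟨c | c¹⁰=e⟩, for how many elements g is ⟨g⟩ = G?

G is cyclic of order 10. An element generates G iff its order is 10, and a cyclic group of order 10 has exactly φ(10) = 4 such elements.

Answer: 4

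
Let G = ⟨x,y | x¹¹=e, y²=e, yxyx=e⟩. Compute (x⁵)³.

Compute successive powers of (x⁵), reducing at each step:
  (x⁵)²: (x⁵) · x⁵ = x¹⁰
  (x⁵)³: (x¹⁰) · x⁵ = x⁴

Answer: x⁴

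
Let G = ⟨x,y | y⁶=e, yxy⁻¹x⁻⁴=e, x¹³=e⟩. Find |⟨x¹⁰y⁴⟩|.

|⟨x¹⁰y⁴⟩| equals the order of x¹⁰y⁴. Compute successive powers until reaching e:
  (x¹⁰y⁴)¹ = x¹⁰y⁴, (x¹⁰y⁴)² = x⁹y², (x¹⁰y⁴)³ = e.
The smallest positive k with (x¹⁰y⁴)ᵏ = e is 3, so |⟨x¹⁰y⁴⟩| = 3.

Answer: 3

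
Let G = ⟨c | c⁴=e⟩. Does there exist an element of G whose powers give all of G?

|G| = 4. The element c has order 4 (its powers give 4 distinct elements), so ⟨c⟩ = G and G is cyclic.

Answer: Yes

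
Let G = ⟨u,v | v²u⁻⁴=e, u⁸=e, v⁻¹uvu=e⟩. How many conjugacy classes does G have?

The conjugacy classes (representative and size) are:
  [e] (size 1), [u⁷] (size 2), [u⁶] (size 2), [u³] (size 2), [u⁴] (size 1), [u²v⁻¹] (size 4), [u³v⁻¹] (size 4).
Class equation: 1 + 2 + 2 + 2 + 1 + 4 + 4 = 16 = |G|. So G has 7 conjugacy classes.

Answer: 7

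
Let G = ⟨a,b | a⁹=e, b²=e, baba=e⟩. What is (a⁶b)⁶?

Compute successive powers of (a⁶b), reducing at each step:
  (a⁶b)²: (a⁶b) · a⁶ = b;   b · b = e
  (a⁶b)³: e · a⁶ = a⁶;   (a⁶) · b = a⁶b
  (a⁶b)⁴: (a⁶b) · a⁶ = b;   b · b = e
  (a⁶b)⁵: e · a⁶ = a⁶;   (a⁶) · b = a⁶b
  (a⁶b)⁶: (a⁶b) · a⁶ = b;   b · b = e

Answer: e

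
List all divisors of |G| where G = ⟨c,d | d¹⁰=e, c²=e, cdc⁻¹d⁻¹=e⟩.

|G| = 20 = 2² · 5. By Lagrange's theorem the order of any subgroup divides 20; the divisors of 20 are 1, 2, 4, 5, 10, 20.

Answer: 1, 2, 4, 5, 10, 20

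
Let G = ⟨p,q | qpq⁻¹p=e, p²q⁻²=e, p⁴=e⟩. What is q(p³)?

Compute q · (p³) by multiplying left to right and reducing via the relations at each step:
  q · p³ = pq

Answer: pq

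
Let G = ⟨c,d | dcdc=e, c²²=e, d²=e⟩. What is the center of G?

An element z ∈ Z(G) iff z commutes with every generator.
For example c¹¹ is central: (c¹¹)·c = c¹² = c·(c¹¹); (c¹¹)·d = c¹¹d = d·(c¹¹).
Whereas c ∉ Z(G) since c·d = cd ≠ c²¹d = d·c.
Checking each of the 44 elements this way gives Z(G) = {e, c¹¹}, of order 2.

Answer: {e, c¹¹}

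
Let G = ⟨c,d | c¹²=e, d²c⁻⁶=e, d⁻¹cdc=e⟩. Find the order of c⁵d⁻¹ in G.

Compute successive powers until reaching e:
  (c⁵d⁻¹)¹ = c⁵d⁻¹, (c⁵d⁻¹)² = c⁶, (c⁵d⁻¹)³ = c⁵d, (c⁵d⁻¹)⁴ = e.
The smallest positive k with (c⁵d⁻¹)ᵏ = e is 4.

Answer: 4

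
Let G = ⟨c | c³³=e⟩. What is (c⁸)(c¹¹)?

Compute (c⁸) · (c¹¹) by multiplying left to right and reducing via the relations at each step:
  (c⁸) · c¹¹ = c¹⁹

Answer: c¹⁹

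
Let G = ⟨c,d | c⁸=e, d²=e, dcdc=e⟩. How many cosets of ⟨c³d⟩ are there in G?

First find ord(c³d) by computing successive powers:
  (c³d)¹ = c³d, (c³d)² = e.
So |⟨c³d⟩| = ord(c³d) = 2. With |G| = 16, by Lagrange [G : ⟨c³d⟩] = 16/2 = 8.

Answer: 8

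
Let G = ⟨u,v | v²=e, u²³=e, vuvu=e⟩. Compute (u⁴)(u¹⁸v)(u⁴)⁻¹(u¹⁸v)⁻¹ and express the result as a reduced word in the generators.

[(u⁴), (u¹⁸v)] = (u⁴)·(u¹⁸v)·(u⁴)⁻¹·(u¹⁸v)⁻¹.
  (u⁴) · (u¹⁸v) = u²²v
  (u²²v) · (u¹⁹) = u³v
  (u³v) · (u¹⁸v) = u⁸

Answer: u⁸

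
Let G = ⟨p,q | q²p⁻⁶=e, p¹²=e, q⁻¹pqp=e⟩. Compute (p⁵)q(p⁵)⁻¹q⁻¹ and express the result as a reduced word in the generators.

[(p⁵), q] = (p⁵)·q·(p⁵)⁻¹·q⁻¹.
  (p⁵) · q = p⁵q
  (p⁵q) · (p⁷) = p⁴q⁻¹
  (p⁴q⁻¹) · (q⁻¹) = p¹⁰

Answer: p¹⁰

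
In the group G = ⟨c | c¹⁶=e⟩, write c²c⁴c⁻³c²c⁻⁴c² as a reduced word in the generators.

Multiply left to right, reducing at each step:
  (c²) · c⁴ = c⁶
  (c⁶) · c⁻³ = c³
  (c³) · c² = c⁵
  (c⁵) · c⁻⁴ = c
  c · c² = c³

Answer: c³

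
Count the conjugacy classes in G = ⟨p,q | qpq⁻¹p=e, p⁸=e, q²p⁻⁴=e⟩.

The conjugacy classes (representative and size) are:
  [e] (size 1), [p⁷] (size 2), [p²] (size 2), [p⁵] (size 2), [p⁴] (size 1), [p²q⁻¹] (size 4), [p³q] (size 4).
Class equation: 1 + 2 + 2 + 2 + 1 + 4 + 4 = 16 = |G|. So G has 7 conjugacy classes.

Answer: 7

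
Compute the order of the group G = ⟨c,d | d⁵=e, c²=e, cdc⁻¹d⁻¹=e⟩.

Enumerate words in the generators, reducing via the relations: the distinct elements are
  {c, d, e, cd, d², d³, d⁴, cd², cd³, cd⁴}.
No further products give new elements, so |G| = 10.

Answer: 10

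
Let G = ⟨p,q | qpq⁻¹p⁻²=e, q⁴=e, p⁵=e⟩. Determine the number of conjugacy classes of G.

The conjugacy classes (representative and size) are:
  [e] (size 1), [p⁴] (size 4), [p²q] (size 5), [q²] (size 5), [p³q³] (size 5).
Class equation: 1 + 4 + 5 + 5 + 5 = 20 = |G|. So G has 5 conjugacy classes.

Answer: 5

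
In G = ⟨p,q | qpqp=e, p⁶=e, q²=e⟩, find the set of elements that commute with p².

⟨p²⟩ ⊆ C_G(p²) since powers of p² commute with p²; so |C_G(p²)| ≥ |⟨p²⟩| = 3.
By orbit–stabilizer, |C_G(p²)| = |G| / |conj. class of p²| = 12 / 2 = 6.
The 6 elements commuting with p² are {e, p, p², p³, p⁴, p⁵}.

Answer: {e, p, p², p³, p⁴, p⁵}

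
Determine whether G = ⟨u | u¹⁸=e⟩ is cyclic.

|G| = 18. The element u has order 18 (its powers give 18 distinct elements), so ⟨u⟩ = G and G is cyclic.

Answer: Yes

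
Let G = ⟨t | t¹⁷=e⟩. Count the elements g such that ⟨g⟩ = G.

G is cyclic of order 17. An element generates G iff its order is 17, and a cyclic group of order 17 has exactly φ(17) = 16 such elements.

Answer: 16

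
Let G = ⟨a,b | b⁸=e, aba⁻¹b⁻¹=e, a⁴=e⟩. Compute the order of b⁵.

Compute successive powers until reaching e:
  (b⁵)¹ = b⁵, (b⁵)² = b², (b⁵)³ = b⁷, (b⁵)⁴ = b⁴, (b⁵)⁵ = b, (b⁵)⁶ = b⁶, (b⁵)⁷ = b³, (b⁵)⁸ = e.
The smallest positive k with (b⁵)ᵏ = e is 8.

Answer: 8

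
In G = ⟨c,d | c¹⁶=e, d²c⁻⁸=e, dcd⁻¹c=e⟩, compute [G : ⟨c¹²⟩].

First find ord(c¹²) by computing successive powers:
  (c¹²)¹ = c¹², (c¹²)² = c⁸, (c¹²)³ = c⁴, (c¹²)⁴ = e.
So |⟨c¹²⟩| = ord(c¹²) = 4. With |G| = 32, by Lagrange [G : ⟨c¹²⟩] = 32/4 = 8.

Answer: 8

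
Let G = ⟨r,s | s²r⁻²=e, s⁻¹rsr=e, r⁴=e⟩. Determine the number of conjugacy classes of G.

The conjugacy classes (representative and size) are:
  [e] (size 1), [r³] (size 2), [r²] (size 1), [s⁻¹] (size 2), [rs⁻¹] (size 2).
Class equation: 1 + 2 + 1 + 2 + 2 = 8 = |G|. So G has 5 conjugacy classes.

Answer: 5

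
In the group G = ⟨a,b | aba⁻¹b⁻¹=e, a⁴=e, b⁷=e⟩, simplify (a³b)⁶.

Compute successive powers of (a³b), reducing at each step:
  (a³b)²: (a³b) · a³ = a²b;   (a²b) · b = a²b²
  (a³b)³: (a²b²) · a³ = ab²;   (ab²) · b = ab³
  (a³b)⁴: (ab³) · a³ = b³;   (b³) · b = b⁴
  (a³b)⁵: (b⁴) · a³ = a³b⁴;   (a³b⁴) · b = a³b⁵
  (a³b)⁶: (a³b⁵) · a³ = a²b⁵;   (a²b⁵) · b = a²b⁶

Answer: a²b⁶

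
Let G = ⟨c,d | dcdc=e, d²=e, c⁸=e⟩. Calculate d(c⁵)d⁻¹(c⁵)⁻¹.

[d, (c⁵)] = d·(c⁵)·d⁻¹·(c⁵)⁻¹.
  d · (c⁵) = c³d
  (c³d) · d = c³
  (c³) · (c³) = c⁶

Answer: c⁶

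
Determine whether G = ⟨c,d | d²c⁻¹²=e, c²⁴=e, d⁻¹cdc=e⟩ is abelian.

c·d = cd but d·c = c¹¹d⁻¹, so c·d ≠ d·c and G is not abelian.

Answer: No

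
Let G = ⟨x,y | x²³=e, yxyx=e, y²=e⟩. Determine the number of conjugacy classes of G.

The conjugacy classes (representative and size) are:
  [e] (size 1), [x] (size 2), [x²¹] (size 2), [x²⁰] (size 2), [x⁴] (size 2), [x¹⁸] (size 2), [x⁶] (size 2), [x¹⁶] (size 2), [x⁸] (size 2), [x⁹] (size 2), [x¹⁰] (size 2), [x¹²] (size 2), [x¹⁸y] (size 23).
Class equation: 1 + 2 + 2 + 2 + 2 + 2 + 2 + 2 + 2 + 2 + 2 + 2 + 23 = 46 = |G|. So G has 13 conjugacy classes.

Answer: 13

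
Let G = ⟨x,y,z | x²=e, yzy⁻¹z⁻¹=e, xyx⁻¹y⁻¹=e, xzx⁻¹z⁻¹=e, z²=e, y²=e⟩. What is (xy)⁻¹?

The order of (xy) is 2 (smallest k with (xy)ᵏ = e), so (xy)⁻¹ = (xy)¹ = xy.
Check: (xy) · (xy) → (xy) · x = y;   y · y = e, giving e as required.

Answer: xy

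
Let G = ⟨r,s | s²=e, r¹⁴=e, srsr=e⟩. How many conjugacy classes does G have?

The conjugacy classes (representative and size) are:
  [e] (size 1), [r¹³] (size 2), [r²] (size 2), [r³] (size 2), [r¹⁰] (size 2), [r⁵] (size 2), [r⁸] (size 2), [r⁷] (size 1), [r⁶s] (size 7), [r⁹s] (size 7).
Class equation: 1 + 2 + 2 + 2 + 2 + 2 + 2 + 1 + 7 + 7 = 28 = |G|. So G has 10 conjugacy classes.

Answer: 10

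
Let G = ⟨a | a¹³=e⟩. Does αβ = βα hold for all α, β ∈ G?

G has a single generator, so G is cyclic and hence abelian.

Answer: Yes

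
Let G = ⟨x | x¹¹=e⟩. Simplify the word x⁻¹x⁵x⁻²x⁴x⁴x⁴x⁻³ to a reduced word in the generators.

Multiply left to right, reducing at each step:
  (x¹⁰) · x⁵ = x⁴
  (x⁴) · x⁻² = x²
  (x²) · x⁴ = x⁶
  (x⁶) · x⁴ = x¹⁰
  (x¹⁰) · x⁴ = x³
  (x³) · x⁻³ = e

Answer: e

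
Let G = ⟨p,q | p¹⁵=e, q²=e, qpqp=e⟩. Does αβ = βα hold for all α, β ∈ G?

p·q = pq but q·p = p¹⁴q, so p·q ≠ q·p and G is not abelian.

Answer: No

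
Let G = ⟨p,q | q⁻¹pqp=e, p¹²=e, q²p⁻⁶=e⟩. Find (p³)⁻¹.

The order of (p³) is 4 (smallest k with (p³)ᵏ = e), so (p³)⁻¹ = (p³)³ = p⁹.
Check: (p³) · (p⁹) → (p³) · p⁹ = e, giving e as required.

Answer: p⁹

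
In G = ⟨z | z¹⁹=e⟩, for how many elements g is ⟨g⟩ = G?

G is cyclic of order 19. An element generates G iff its order is 19, and a cyclic group of order 19 has exactly φ(19) = 18 such elements.

Answer: 18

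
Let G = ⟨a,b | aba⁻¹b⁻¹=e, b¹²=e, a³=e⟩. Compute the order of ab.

Compute successive powers until reaching e:
  (ab)¹ = ab, (ab)² = a²b², (ab)³ = b³, (ab)⁴ = ab⁴, (ab)⁵ = a²b⁵, (ab)⁶ = b⁶, (ab)⁷ = ab⁷, (ab)⁸ = a²b⁸, (ab)⁹ = b⁹, (ab)¹⁰ = ab¹⁰, (ab)¹¹ = a²b¹¹, (ab)¹² = e.
The smallest positive k with (ab)ᵏ = e is 12.

Answer: 12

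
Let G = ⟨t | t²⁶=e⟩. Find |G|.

G is generated by a single element, so G is cyclic. The relator gives t²⁶ = e and no smaller power is forced to be e, so the 26 powers {e, t, t², t³, t⁴, t⁵, t⁶, t⁷, t⁸, t⁹, t²², t²³, t²¹, t²⁰, t²⁴, t²⁵, t¹², t¹³, t¹¹, t¹⁰, t¹⁴, t¹⁵, t¹⁶, t¹⁷, t¹⁸, t¹⁹} are distinct. Hence |G| = 26.

Answer: 26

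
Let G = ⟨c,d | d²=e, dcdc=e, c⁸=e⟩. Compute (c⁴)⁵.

Compute successive powers of (c⁴), reducing at each step:
  (c⁴)²: (c⁴) · c⁴ = e
  (c⁴)³: e · c⁴ = c⁴
  (c⁴)⁴: (c⁴) · c⁴ = e
  (c⁴)⁵: e · c⁴ = c⁴

Answer: c⁴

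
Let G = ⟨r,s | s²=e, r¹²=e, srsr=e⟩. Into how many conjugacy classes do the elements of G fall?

The conjugacy classes (representative and size) are:
  [e] (size 1), [r¹¹] (size 2), [r²] (size 2), [r⁹] (size 2), [r⁴] (size 2), [r⁵] (size 2), [r⁶] (size 1), [s] (size 6), [rs] (size 6).
Class equation: 1 + 2 + 2 + 2 + 2 + 2 + 1 + 6 + 6 = 24 = |G|. So G has 9 conjugacy classes.

Answer: 9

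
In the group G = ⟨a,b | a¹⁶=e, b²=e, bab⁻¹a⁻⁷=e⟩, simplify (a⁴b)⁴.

Compute successive powers of (a⁴b), reducing at each step:
  (a⁴b)²: (a⁴b) · a⁴ = b;   b · b = e
  (a⁴b)³: e · a⁴ = a⁴;   (a⁴) · b = a⁴b
  (a⁴b)⁴: (a⁴b) · a⁴ = b;   b · b = e

Answer: e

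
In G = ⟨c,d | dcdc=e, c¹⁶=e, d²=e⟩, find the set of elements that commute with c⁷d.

⟨c⁷d⟩ ⊆ C_G(c⁷d) since powers of c⁷d commute with c⁷d; so |C_G(c⁷d)| ≥ |⟨c⁷d⟩| = 2.
By orbit–stabilizer, |C_G(c⁷d)| = |G| / |conj. class of c⁷d| = 32 / 8 = 4.
The 4 elements commuting with c⁷d are {e, c⁸, c¹⁵d, c⁷d}.

Answer: {e, c⁸, c¹⁵d, c⁷d}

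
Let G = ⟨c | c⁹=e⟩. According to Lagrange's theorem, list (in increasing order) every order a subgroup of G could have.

|G| = 9 = 3². By Lagrange's theorem the order of any subgroup divides 9; the divisors of 9 are 1, 3, 9.

Answer: 1, 3, 9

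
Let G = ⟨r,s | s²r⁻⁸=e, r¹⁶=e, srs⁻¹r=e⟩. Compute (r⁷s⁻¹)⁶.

Compute successive powers of (r⁷s⁻¹), reducing at each step:
  (r⁷s⁻¹)²: (r⁷s⁻¹) · r⁷ = s⁻¹;   (s⁻¹) · s⁻¹ = r⁸
  (r⁷s⁻¹)³: (r⁸) · r⁷ = r¹⁵;   (r¹⁵) · s⁻¹ = r⁷s
  (r⁷s⁻¹)⁴: (r⁷s) · r⁷ = s;   s · s⁻¹ = e
  (r⁷s⁻¹)⁵: e · r⁷ = r⁷;   (r⁷) · s⁻¹ = r⁷s⁻¹
  (r⁷s⁻¹)⁶: (r⁷s⁻¹) · r⁷ = s⁻¹;   (s⁻¹) · s⁻¹ = r⁸

Answer: r⁸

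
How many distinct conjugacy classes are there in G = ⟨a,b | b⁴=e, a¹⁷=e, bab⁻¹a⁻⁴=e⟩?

The conjugacy classes (representative and size) are:
  [e] (size 1), [a⁴] (size 4), [a²] (size 4), [a⁵] (size 4), [a¹¹] (size 4), [a⁷b] (size 17), [a³b²] (size 17), [a⁹b³] (size 17).
Class equation: 1 + 4 + 4 + 4 + 4 + 17 + 17 + 17 = 68 = |G|. So G has 8 conjugacy classes.

Answer: 8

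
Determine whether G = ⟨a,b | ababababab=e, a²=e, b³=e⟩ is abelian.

a·b = ab but b·a = ba, so a·b ≠ b·a and G is not abelian.

Answer: No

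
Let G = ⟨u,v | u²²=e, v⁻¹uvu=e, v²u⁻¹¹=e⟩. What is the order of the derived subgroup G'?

G' = [G, G] is generated by all commutators. The generator-pair commutators are: [u, v] = u².
The subgroup they normally generate is {e, u², u⁴, u⁶, u⁸, u¹⁰, u¹², u¹⁴, u¹⁶, u¹⁸, u²⁰}, of order 11.
Check: |G/G'| = 44/11 = 4 is the order of the abelianisation.

Answer: 11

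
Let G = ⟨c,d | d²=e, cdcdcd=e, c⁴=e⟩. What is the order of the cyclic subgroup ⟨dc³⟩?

|⟨dc³⟩| equals the order of dc³. Compute successive powers until reaching e:
  (dc³)¹ = dc³, (dc³)² = cd, (dc³)³ = e.
The smallest positive k with (dc³)ᵏ = e is 3, so |⟨dc³⟩| = 3.

Answer: 3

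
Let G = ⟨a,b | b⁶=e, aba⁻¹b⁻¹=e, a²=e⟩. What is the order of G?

Enumerate words in the generators, reducing via the relations: the distinct elements are
  {a, b, e, ab, b², b³, b⁴, b⁵, ab², ab³, ab⁴, ab⁵}.
No further products give new elements, so |G| = 12.

Answer: 12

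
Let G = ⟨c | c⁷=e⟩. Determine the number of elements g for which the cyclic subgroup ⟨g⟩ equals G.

G is cyclic of order 7. An element generates G iff its order is 7, and a cyclic group of order 7 has exactly φ(7) = 6 such elements.

Answer: 6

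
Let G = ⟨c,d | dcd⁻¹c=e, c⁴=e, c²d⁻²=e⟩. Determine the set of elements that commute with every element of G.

An element z ∈ Z(G) iff z commutes with every generator.
For example c² is central: (c²)·c = c³ = c·(c²); (c²)·d = d⁻¹ = d·(c²).
Whereas c ∉ Z(G) since c·d = cd ≠ cd⁻¹ = d·c.
Checking each of the 8 elements this way gives Z(G) = {e, c²}, of order 2.

Answer: {e, c²}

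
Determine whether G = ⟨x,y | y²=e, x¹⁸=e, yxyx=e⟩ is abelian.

x·y = xy but y·x = x¹⁷y, so x·y ≠ y·x and G is not abelian.

Answer: No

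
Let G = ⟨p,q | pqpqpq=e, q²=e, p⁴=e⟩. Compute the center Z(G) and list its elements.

An element z ∈ Z(G) iff z commutes with every generator.
For example e is central: e·p = p = p·e; e·q = q = q·e.
Whereas p ∉ Z(G) since p·q = pq ≠ qp = q·p.
Checking each of the 24 elements this way gives Z(G) = {e}, of order 1.

Answer: {e}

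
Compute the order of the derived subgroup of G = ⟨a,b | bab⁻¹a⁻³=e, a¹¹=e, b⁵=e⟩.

G' = [G, G] is generated by all commutators. The generator-pair commutators are: [a, b] = a⁹.
The subgroup they normally generate is {e, a, a², a³, a⁴, a⁵, a⁶, a⁷, a⁸, a⁹, a¹⁰}, of order 11.
Check: |G/G'| = 55/11 = 5 is the order of the abelianisation.

Answer: 11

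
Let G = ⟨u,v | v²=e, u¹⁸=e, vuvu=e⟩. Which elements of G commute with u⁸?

⟨u⁸⟩ ⊆ C_G(u⁸) since powers of u⁸ commute with u⁸; so |C_G(u⁸)| ≥ |⟨u⁸⟩| = 9.
By orbit–stabilizer, |C_G(u⁸)| = |G| / |conj. class of u⁸| = 36 / 2 = 18.
The 18 elements commuting with u⁸ are {e, u, u², u³, u⁴, u⁵, u⁶, u⁷, u⁸, u⁹, u¹⁰, u¹¹, u¹², u¹³, u¹⁴, u¹⁵, u¹⁶, u¹⁷}.

Answer: {e, u, u², u³, u⁴, u⁵, u⁶, u⁷, u⁸, u⁹, u¹⁰, u¹¹, u¹², u¹³, u¹⁴, u¹⁵, u¹⁶, u¹⁷}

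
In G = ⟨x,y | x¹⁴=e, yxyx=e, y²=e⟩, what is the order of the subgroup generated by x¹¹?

|⟨x¹¹⟩| equals the order of x¹¹. Compute successive powers until reaching e:
  (x¹¹)¹ = x¹¹, (x¹¹)² = x⁸, (x¹¹)³ = x⁵, (x¹¹)⁴ = x², (x¹¹)⁵ = x¹³, (x¹¹)⁶ = x¹⁰, (x¹¹)⁷ = x⁷, (x¹¹)⁸ = x⁴, (x¹¹)⁹ = x, (x¹¹)¹⁰ = x¹², (x¹¹)¹¹ = x⁹, (x¹¹)¹² = x⁶, (x¹¹)¹³ = x³, (x¹¹)¹⁴ = e.
The smallest positive k with (x¹¹)ᵏ = e is 14, so |⟨x¹¹⟩| = 14.

Answer: 14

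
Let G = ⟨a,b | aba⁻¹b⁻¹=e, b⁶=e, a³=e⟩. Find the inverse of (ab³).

The order of (ab³) is 6 (smallest k with (ab³)ᵏ = e), so (ab³)⁻¹ = (ab³)⁵ = a²b³.
Check: (ab³) · (a²b³) → (ab³) · a² = b³;   (b³) · b³ = e, giving e as required.

Answer: a²b³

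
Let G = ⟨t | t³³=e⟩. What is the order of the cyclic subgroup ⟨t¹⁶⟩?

|⟨t¹⁶⟩| equals the order of t¹⁶. Compute successive powers until reaching e:
  (t¹⁶)¹ = t¹⁶, (t¹⁶)² = t³², (t¹⁶)³ = t¹⁵, (t¹⁶)⁴ = t³¹, (t¹⁶)⁵ = t¹⁴, (t¹⁶)⁶ = t³⁰, (t¹⁶)⁷ = t¹³, (t¹⁶)⁸ = t²⁹, (t¹⁶)⁹ = t¹², (t¹⁶)¹⁰ = t²⁸, (t¹⁶)¹¹ = t¹¹, (t¹⁶)¹² = t²⁷, (t¹⁶)¹³ = t¹⁰, (t¹⁶)¹⁴ = t²⁶, (t¹⁶)¹⁵ = t⁹, (t¹⁶)¹⁶ = t²⁵, (t¹⁶)¹⁷ = t⁸, (t¹⁶)¹⁸ = t²⁴, (t¹⁶)¹⁹ = t⁷, (t¹⁶)²⁰ = t²³, (t¹⁶)²¹ = t⁶, (t¹⁶)²² = t²², (t¹⁶)²³ = t⁵, (t¹⁶)²⁴ = t²¹, (t¹⁶)²⁵ = t⁴, (t¹⁶)²⁶ = t²⁰, (t¹⁶)²⁷ = t³, (t¹⁶)²⁸ = t¹⁹, (t¹⁶)²⁹ = t², (t¹⁶)³⁰ = t¹⁸, (t¹⁶)³¹ = t, (t¹⁶)³² = t¹⁷, (t¹⁶)³³ = e.
The smallest positive k with (t¹⁶)ᵏ = e is 33, so |⟨t¹⁶⟩| = 33.

Answer: 33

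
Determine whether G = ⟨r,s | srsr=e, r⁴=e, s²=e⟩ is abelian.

r·s = rs but s·r = r³s, so r·s ≠ s·r and G is not abelian.

Answer: No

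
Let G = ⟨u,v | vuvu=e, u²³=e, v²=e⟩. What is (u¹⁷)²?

Compute successive powers of (u¹⁷), reducing at each step:
  (u¹⁷)²: (u¹⁷) · u¹⁷ = u¹¹

Answer: u¹¹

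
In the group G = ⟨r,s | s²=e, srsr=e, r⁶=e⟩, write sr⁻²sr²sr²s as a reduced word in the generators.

Multiply left to right, reducing at each step:
  s · r⁻² = r²s
  (r²s) · s = r²
  (r²) · r² = r⁴
  (r⁴) · s = r⁴s
  (r⁴s) · r² = r²s
  (r²s) · s = r²

Answer: r²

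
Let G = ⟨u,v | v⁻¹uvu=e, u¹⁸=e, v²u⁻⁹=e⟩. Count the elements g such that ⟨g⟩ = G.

⟨g⟩ = G would require ord(g) = |G| = 36, but the maximum element order in G is 18 < 36. So G is not cyclic and no single element generates it: the count is 0.

Answer: 0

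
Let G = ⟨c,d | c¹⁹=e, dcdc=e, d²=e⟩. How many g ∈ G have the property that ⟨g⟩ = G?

⟨g⟩ = G would require ord(g) = |G| = 38, but the maximum element order in G is 19 < 38. So G is not cyclic and no single element generates it: the count is 0.

Answer: 0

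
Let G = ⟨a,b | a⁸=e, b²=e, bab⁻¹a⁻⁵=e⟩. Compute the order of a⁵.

Compute successive powers until reaching e:
  (a⁵)¹ = a⁵, (a⁵)² = a², (a⁵)³ = a⁷, (a⁵)⁴ = a⁴, (a⁵)⁵ = a, (a⁵)⁶ = a⁶, (a⁵)⁷ = a³, (a⁵)⁸ = e.
The smallest positive k with (a⁵)ᵏ = e is 8.

Answer: 8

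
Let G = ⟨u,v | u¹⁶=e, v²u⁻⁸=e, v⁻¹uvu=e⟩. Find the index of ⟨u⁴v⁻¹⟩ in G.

First find ord(u⁴v⁻¹) by computing successive powers:
  (u⁴v⁻¹)¹ = u⁴v⁻¹, (u⁴v⁻¹)² = u⁸, (u⁴v⁻¹)³ = u⁴v, (u⁴v⁻¹)⁴ = e.
So |⟨u⁴v⁻¹⟩| = ord(u⁴v⁻¹) = 4. With |G| = 32, by Lagrange [G : ⟨u⁴v⁻¹⟩] = 32/4 = 8.

Answer: 8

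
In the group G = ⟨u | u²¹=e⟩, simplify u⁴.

Compute successive powers of u, reducing at each step:
  u²: u · u = u²
  u³: (u²) · u = u³
  u⁴: (u³) · u = u⁴

Answer: u⁴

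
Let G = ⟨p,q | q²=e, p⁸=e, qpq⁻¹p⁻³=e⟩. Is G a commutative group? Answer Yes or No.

p·q = pq but q·p = p³q, so p·q ≠ q·p and G is not abelian.

Answer: No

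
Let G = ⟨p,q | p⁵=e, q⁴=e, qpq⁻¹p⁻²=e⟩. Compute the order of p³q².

Compute successive powers until reaching e:
  (p³q²)¹ = p³q², (p³q²)² = e.
The smallest positive k with (p³q²)ᵏ = e is 2.

Answer: 2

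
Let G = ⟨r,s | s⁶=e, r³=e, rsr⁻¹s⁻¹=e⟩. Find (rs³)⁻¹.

The order of (rs³) is 6 (smallest k with (rs³)ᵏ = e), so (rs³)⁻¹ = (rs³)⁵ = r²s³.
Check: (rs³) · (r²s³) → (rs³) · r² = s³;   (s³) · s³ = e, giving e as required.

Answer: r²s³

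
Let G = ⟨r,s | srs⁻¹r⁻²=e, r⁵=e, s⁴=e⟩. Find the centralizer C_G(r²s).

⟨r²s⟩ ⊆ C_G(r²s) since powers of r²s commute with r²s; so |C_G(r²s)| ≥ |⟨r²s⟩| = 4.
By orbit–stabilizer, |C_G(r²s)| = |G| / |conj. class of r²s| = 20 / 5 = 4.
The 4 elements commuting with r²s are {e, r²s, rs², r⁴s³}.

Answer: {e, r²s, rs², r⁴s³}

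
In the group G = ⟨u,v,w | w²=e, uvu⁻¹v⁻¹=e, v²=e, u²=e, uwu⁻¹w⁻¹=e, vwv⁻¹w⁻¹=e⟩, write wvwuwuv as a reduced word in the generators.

Multiply left to right, reducing at each step:
  w · v = vw
  (vw) · w = v
  v · u = uv
  (uv) · w = uvw
  (uvw) · u = vw
  (vw) · v = w

Answer: w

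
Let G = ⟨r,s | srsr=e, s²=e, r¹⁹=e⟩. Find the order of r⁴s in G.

Compute successive powers until reaching e:
  (r⁴s)¹ = r⁴s, (r⁴s)² = e.
The smallest positive k with (r⁴s)ᵏ = e is 2.

Answer: 2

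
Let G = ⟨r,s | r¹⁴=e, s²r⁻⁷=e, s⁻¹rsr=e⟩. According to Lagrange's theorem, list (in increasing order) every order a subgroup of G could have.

|G| = 28 = 2² · 7. By Lagrange's theorem the order of any subgroup divides 28; the divisors of 28 are 1, 2, 4, 7, 14, 28.

Answer: 1, 2, 4, 7, 14, 28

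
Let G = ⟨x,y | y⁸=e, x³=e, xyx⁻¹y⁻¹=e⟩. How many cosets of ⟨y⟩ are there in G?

First find ord(y) by computing successive powers:
  y¹ = y, y² = y², y³ = y³, y⁴ = y⁴, y⁵ = y⁵, y⁶ = y⁶, y⁷ = y⁷, y⁸ = e.
So |⟨y⟩| = ord(y) = 8. With |G| = 24, by Lagrange [G : ⟨y⟩] = 24/8 = 3.

Answer: 3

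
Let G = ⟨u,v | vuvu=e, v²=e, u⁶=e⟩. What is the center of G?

An element z ∈ Z(G) iff z commutes with every generator.
For example u³ is central: (u³)·u = u⁴ = u·(u³); (u³)·v = u³v = v·(u³).
Whereas u ∉ Z(G) since u·v = uv ≠ u⁵v = v·u.
Checking each of the 12 elements this way gives Z(G) = {e, u³}, of order 2.

Answer: {e, u³}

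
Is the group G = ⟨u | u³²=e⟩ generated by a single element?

|G| = 32. The element u has order 32 (its powers give 32 distinct elements), so ⟨u⟩ = G and G is cyclic.

Answer: Yes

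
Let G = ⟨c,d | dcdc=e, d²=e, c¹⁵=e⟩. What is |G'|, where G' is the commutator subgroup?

G' = [G, G] is generated by all commutators. The generator-pair commutators are: [c, d] = c².
The subgroup they normally generate is {e, c, c², c³, c⁴, c⁵, c⁶, c⁷, c⁸, c⁹, c¹⁰, c¹¹, c¹², c¹³, c¹⁴}, of order 15.
Check: |G/G'| = 30/15 = 2 is the order of the abelianisation.

Answer: 15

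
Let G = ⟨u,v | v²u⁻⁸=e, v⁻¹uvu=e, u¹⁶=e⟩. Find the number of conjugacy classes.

The conjugacy classes (representative and size) are:
  [e] (size 1), [u] (size 2), [u¹⁴] (size 2), [u³] (size 2), [u¹²] (size 2), [u⁵] (size 2), [u¹⁰] (size 2), [u⁷] (size 2), [u⁸] (size 1), [u⁶v] (size 8), [u³v⁻¹] (size 8).
Class equation: 1 + 2 + 2 + 2 + 2 + 2 + 2 + 2 + 1 + 8 + 8 = 32 = |G|. So G has 11 conjugacy classes.

Answer: 11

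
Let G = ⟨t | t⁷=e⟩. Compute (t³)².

Compute successive powers of (t³), reducing at each step:
  (t³)²: (t³) · t³ = t⁶

Answer: t⁶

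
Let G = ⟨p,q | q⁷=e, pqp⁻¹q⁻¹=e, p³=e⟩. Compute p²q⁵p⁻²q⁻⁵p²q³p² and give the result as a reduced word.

Multiply left to right, reducing at each step:
  (p²) · q⁵ = p²q⁵
  (p²q⁵) · p⁻² = q⁵
  (q⁵) · q⁻⁵ = e
  e · p² = p²
  (p²) · q³ = p²q³
  (p²q³) · p² = pq³

Answer: pq³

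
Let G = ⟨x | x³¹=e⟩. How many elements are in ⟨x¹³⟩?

|⟨x¹³⟩| equals the order of x¹³. Compute successive powers until reaching e:
  (x¹³)¹ = x¹³, (x¹³)² = x²⁶, (x¹³)³ = x⁸, (x¹³)⁴ = x²¹, (x¹³)⁵ = x³, (x¹³)⁶ = x¹⁶, (x¹³)⁷ = x²⁹, (x¹³)⁸ = x¹¹, (x¹³)⁹ = x²⁴, (x¹³)¹⁰ = x⁶, (x¹³)¹¹ = x¹⁹, (x¹³)¹² = x, (x¹³)¹³ = x¹⁴, (x¹³)¹⁴ = x²⁷, (x¹³)¹⁵ = x⁹, (x¹³)¹⁶ = x²², (x¹³)¹⁷ = x⁴, (x¹³)¹⁸ = x¹⁷, (x¹³)¹⁹ = x³⁰, (x¹³)²⁰ = x¹², (x¹³)²¹ = x²⁵, (x¹³)²² = x⁷, (x¹³)²³ = x²⁰, (x¹³)²⁴ = x², (x¹³)²⁵ = x¹⁵, (x¹³)²⁶ = x²⁸, (x¹³)²⁷ = x¹⁰, (x¹³)²⁸ = x²³, (x¹³)²⁹ = x⁵, (x¹³)³⁰ = x¹⁸, (x¹³)³¹ = e.
The smallest positive k with (x¹³)ᵏ = e is 31, so |⟨x¹³⟩| = 31.

Answer: 31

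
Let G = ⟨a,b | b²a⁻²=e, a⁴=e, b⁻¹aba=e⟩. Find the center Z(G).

An element z ∈ Z(G) iff z commutes with every generator.
For example a² is central: (a²)·a = a³ = a·(a²); (a²)·b = b⁻¹ = b·(a²).
Whereas a ∉ Z(G) since a·b = ab ≠ ab⁻¹ = b·a.
Checking each of the 8 elements this way gives Z(G) = {e, a²}, of order 2.

Answer: {e, a²}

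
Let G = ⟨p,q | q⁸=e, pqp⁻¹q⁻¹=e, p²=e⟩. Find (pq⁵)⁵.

Compute successive powers of (pq⁵), reducing at each step:
  (pq⁵)²: (pq⁵) · p = q⁵;   (q⁵) · q⁵ = q²
  (pq⁵)³: (q²) · p = pq²;   (pq²) · q⁵ = pq⁷
  (pq⁵)⁴: (pq⁷) · p = q⁷;   (q⁷) · q⁵ = q⁴
  (pq⁵)⁵: (q⁴) · p = pq⁴;   (pq⁴) · q⁵ = pq

Answer: pq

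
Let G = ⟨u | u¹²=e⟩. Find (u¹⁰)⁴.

Compute successive powers of (u¹⁰), reducing at each step:
  (u¹⁰)²: (u¹⁰) · u¹⁰ = u⁸
  (u¹⁰)³: (u⁸) · u¹⁰ = u⁶
  (u¹⁰)⁴: (u⁶) · u¹⁰ = u⁴

Answer: u⁴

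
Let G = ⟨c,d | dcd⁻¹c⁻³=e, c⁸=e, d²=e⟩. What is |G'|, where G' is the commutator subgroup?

G' = [G, G] is generated by all commutators. The generator-pair commutators are: [c, d] = c⁶.
The subgroup they normally generate is {e, c², c⁴, c⁶}, of order 4.
Check: |G/G'| = 16/4 = 4 is the order of the abelianisation.

Answer: 4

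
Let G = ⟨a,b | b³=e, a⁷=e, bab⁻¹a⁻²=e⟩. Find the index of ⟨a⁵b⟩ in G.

First find ord(a⁵b) by computing successive powers:
  (a⁵b)¹ = a⁵b, (a⁵b)² = ab², (a⁵b)³ = e.
So |⟨a⁵b⟩| = ord(a⁵b) = 3. With |G| = 21, by Lagrange [G : ⟨a⁵b⟩] = 21/3 = 7.

Answer: 7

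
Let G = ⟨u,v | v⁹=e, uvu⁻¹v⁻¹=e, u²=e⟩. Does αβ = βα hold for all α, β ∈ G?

Each pair of generators commutes: u·v = uv = v·u. Since the generators pairwise commute, every element of G commutes with every other, so G is abelian.

Answer: Yes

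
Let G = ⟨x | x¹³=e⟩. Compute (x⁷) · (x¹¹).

Compute (x⁷) · (x¹¹) by multiplying left to right and reducing via the relations at each step:
  (x⁷) · x¹¹ = x⁵

Answer: x⁵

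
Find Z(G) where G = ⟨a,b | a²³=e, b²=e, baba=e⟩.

An element z ∈ Z(G) iff z commutes with every generator.
For example e is central: e·a = a = a·e; e·b = b = b·e.
Whereas a ∉ Z(G) since a·b = ab ≠ a²²b = b·a.
Checking each of the 46 elements this way gives Z(G) = {e}, of order 1.

Answer: {e}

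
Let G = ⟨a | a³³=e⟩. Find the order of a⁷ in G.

Compute successive powers until reaching e:
  (a⁷)¹ = a⁷, (a⁷)² = a¹⁴, (a⁷)³ = a²¹, (a⁷)⁴ = a²⁸, (a⁷)⁵ = a², (a⁷)⁶ = a⁹, (a⁷)⁷ = a¹⁶, (a⁷)⁸ = a²³, (a⁷)⁹ = a³⁰, (a⁷)¹⁰ = a⁴, (a⁷)¹¹ = a¹¹, (a⁷)¹² = a¹⁸, (a⁷)¹³ = a²⁵, (a⁷)¹⁴ = a³², (a⁷)¹⁵ = a⁶, (a⁷)¹⁶ = a¹³, (a⁷)¹⁷ = a²⁰, (a⁷)¹⁸ = a²⁷, (a⁷)¹⁹ = a, (a⁷)²⁰ = a⁸, (a⁷)²¹ = a¹⁵, (a⁷)²² = a²², (a⁷)²³ = a²⁹, (a⁷)²⁴ = a³, (a⁷)²⁵ = a¹⁰, (a⁷)²⁶ = a¹⁷, (a⁷)²⁷ = a²⁴, (a⁷)²⁸ = a³¹, (a⁷)²⁹ = a⁵, (a⁷)³⁰ = a¹², (a⁷)³¹ = a¹⁹, (a⁷)³² = a²⁶, (a⁷)³³ = e.
The smallest positive k with (a⁷)ᵏ = e is 33.

Answer: 33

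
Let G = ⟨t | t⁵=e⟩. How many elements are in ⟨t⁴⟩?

|⟨t⁴⟩| equals the order of t⁴. Compute successive powers until reaching e:
  (t⁴)¹ = t⁴, (t⁴)² = t³, (t⁴)³ = t², (t⁴)⁴ = t, (t⁴)⁵ = e.
The smallest positive k with (t⁴)ᵏ = e is 5, so |⟨t⁴⟩| = 5.

Answer: 5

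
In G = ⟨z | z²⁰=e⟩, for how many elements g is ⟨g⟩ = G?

G is cyclic of order 20. An element generates G iff its order is 20, and a cyclic group of order 20 has exactly φ(20) = 8 such elements.

Answer: 8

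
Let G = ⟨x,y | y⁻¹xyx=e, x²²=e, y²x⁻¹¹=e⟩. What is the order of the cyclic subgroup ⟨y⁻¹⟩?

|⟨y⁻¹⟩| equals the order of y⁻¹. Compute successive powers until reaching e:
  (y⁻¹)¹ = y⁻¹, (y⁻¹)² = x¹¹, (y⁻¹)³ = y, (y⁻¹)⁴ = e.
The smallest positive k with (y⁻¹)ᵏ = e is 4, so |⟨y⁻¹⟩| = 4.

Answer: 4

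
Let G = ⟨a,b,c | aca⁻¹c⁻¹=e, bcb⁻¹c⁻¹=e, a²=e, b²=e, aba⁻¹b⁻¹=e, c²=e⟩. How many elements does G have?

Enumerate words in the generators, reducing via the relations: the distinct elements are
  {a, b, c, e, ab, ac, bc, abc}.
No further products give new elements, so |G| = 8.

Answer: 8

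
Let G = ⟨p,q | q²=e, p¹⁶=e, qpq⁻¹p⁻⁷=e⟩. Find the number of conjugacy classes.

The conjugacy classes (representative and size) are:
  [e] (size 1), [p] (size 2), [p¹⁴] (size 2), [p³] (size 2), [p⁴] (size 2), [p¹⁰] (size 2), [p⁸] (size 1), [p⁹] (size 2), [p¹¹] (size 2), [p¹⁰q] (size 8), [pq] (size 8).
Class equation: 1 + 2 + 2 + 2 + 2 + 2 + 1 + 2 + 2 + 8 + 8 = 32 = |G|. So G has 11 conjugacy classes.

Answer: 11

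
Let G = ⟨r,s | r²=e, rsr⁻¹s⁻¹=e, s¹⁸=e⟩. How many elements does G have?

Enumerate words in the generators, reducing via the relations: the distinct elements are
  {e, r, s, rs, s², s³, s⁴, s⁵, s⁶, s⁷, s⁸, s⁹, rs², rs³, rs⁴, rs⁵, rs⁶, rs⁷, rs⁸, rs⁹, s¹², s¹³, s¹¹, s¹⁰, s¹⁴, s¹⁵, s¹⁶, s¹⁷, rs¹², rs¹³, rs¹¹, rs¹⁰, rs¹⁴, rs¹⁵, rs¹⁶, rs¹⁷}.
No further products give new elements, so |G| = 36.

Answer: 36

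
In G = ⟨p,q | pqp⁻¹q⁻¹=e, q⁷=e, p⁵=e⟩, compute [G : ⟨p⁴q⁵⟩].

First find ord(p⁴q⁵) by computing successive powers:
  (p⁴q⁵)¹ = p⁴q⁵, (p⁴q⁵)² = p³q³, (p⁴q⁵)³ = p²q, (p⁴q⁵)⁴ = pq⁶, (p⁴q⁵)⁵ = q⁴, (p⁴q⁵)⁶ = p⁴q², (p⁴q⁵)⁷ = p³, (p⁴q⁵)⁸ = p²q⁵, (p⁴q⁵)⁹ = pq³, (p⁴q⁵)¹⁰ = q, (p⁴q⁵)¹¹ = p⁴q⁶, (p⁴q⁵)¹² = p³q⁴, (p⁴q⁵)¹³ = p²q², (p⁴q⁵)¹⁴ = p, (p⁴q⁵)¹⁵ = q⁵, (p⁴q⁵)¹⁶ = p⁴q³, (p⁴q⁵)¹⁷ = p³q, (p⁴q⁵)¹⁸ = p²q⁶, (p⁴q⁵)¹⁹ = pq⁴, (p⁴q⁵)²⁰ = q², (p⁴q⁵)²¹ = p⁴, (p⁴q⁵)²² = p³q⁵, (p⁴q⁵)²³ = p²q³, (p⁴q⁵)²⁴ = pq, (p⁴q⁵)²⁵ = q⁶, (p⁴q⁵)²⁶ = p⁴q⁴, (p⁴q⁵)²⁷ = p³q², (p⁴q⁵)²⁸ = p², (p⁴q⁵)²⁹ = pq⁵, (p⁴q⁵)³⁰ = q³, (p⁴q⁵)³¹ = p⁴q, (p⁴q⁵)³² = p³q⁶, (p⁴q⁵)³³ = p²q⁴, (p⁴q⁵)³⁴ = pq², (p⁴q⁵)³⁵ = e.
So |⟨p⁴q⁵⟩| = ord(p⁴q⁵) = 35. With |G| = 35, by Lagrange [G : ⟨p⁴q⁵⟩] = 35/35 = 1.

Answer: 1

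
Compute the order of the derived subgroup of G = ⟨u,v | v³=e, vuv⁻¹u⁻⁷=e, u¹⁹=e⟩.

G' = [G, G] is generated by all commutators. The generator-pair commutators are: [u, v] = u¹³.
The subgroup they normally generate is {e, u, u², u³, u⁴, u⁵, u⁶, u⁷, u⁸, u⁹, u¹⁰, u¹¹, u¹², u¹³, u¹⁴, u¹⁵, u¹⁶, u¹⁷, u¹⁸}, of order 19.
Check: |G/G'| = 57/19 = 3 is the order of the abelianisation.

Answer: 19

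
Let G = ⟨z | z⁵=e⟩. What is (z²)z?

Compute (z²) · z by multiplying left to right and reducing via the relations at each step:
  (z²) · z = z³

Answer: z³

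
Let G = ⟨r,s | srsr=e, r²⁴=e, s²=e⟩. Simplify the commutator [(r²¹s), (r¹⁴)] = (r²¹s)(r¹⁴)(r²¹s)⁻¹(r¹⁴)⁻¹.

[(r²¹s), (r¹⁴)] = (r²¹s)·(r¹⁴)·(r²¹s)⁻¹·(r¹⁴)⁻¹.
  (r²¹s) · (r¹⁴) = r⁷s
  (r⁷s) · (r²¹s) = r¹⁰
  (r¹⁰) · (r¹⁰) = r²⁰

Answer: r²⁰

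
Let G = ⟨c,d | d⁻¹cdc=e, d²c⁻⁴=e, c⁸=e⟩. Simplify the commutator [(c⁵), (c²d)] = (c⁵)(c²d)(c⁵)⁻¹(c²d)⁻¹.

[(c⁵), (c²d)] = (c⁵)·(c²d)·(c⁵)⁻¹·(c²d)⁻¹.
  (c⁵) · (c²d) = c³d⁻¹
  (c³d⁻¹) · (c³) = d⁻¹
  (d⁻¹) · (c²d⁻¹) = c²

Answer: c²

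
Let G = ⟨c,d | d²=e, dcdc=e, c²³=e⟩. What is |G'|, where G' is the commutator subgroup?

G' = [G, G] is generated by all commutators. The generator-pair commutators are: [c, d] = c².
The subgroup they normally generate is {e, c, c², c³, c⁴, c⁵, c⁶, c⁷, c⁸, c⁹, c¹⁰, c¹¹, c¹², c¹³, c¹⁴, c¹⁵, c¹⁶, c¹⁷, c¹⁸, c¹⁹, c²⁰, c²¹, c²²}, of order 23.
Check: |G/G'| = 46/23 = 2 is the order of the abelianisation.

Answer: 23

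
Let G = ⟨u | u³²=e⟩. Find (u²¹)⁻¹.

The order of (u²¹) is 32 (smallest k with (u²¹)ᵏ = e), so (u²¹)⁻¹ = (u²¹)³¹ = u¹¹.
Check: (u²¹) · (u¹¹) → (u²¹) · u¹¹ = e, giving e as required.

Answer: u¹¹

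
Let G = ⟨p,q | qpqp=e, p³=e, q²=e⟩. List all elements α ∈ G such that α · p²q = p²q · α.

⟨p²q⟩ ⊆ C_G(p²q) since powers of p²q commute with p²q; so |C_G(p²q)| ≥ |⟨p²q⟩| = 2.
By orbit–stabilizer, |C_G(p²q)| = |G| / |conj. class of p²q| = 6 / 3 = 2.
The 2 elements commuting with p²q are {e, p²q}.

Answer: {e, p²q}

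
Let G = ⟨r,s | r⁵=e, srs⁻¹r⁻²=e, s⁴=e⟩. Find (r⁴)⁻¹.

The order of (r⁴) is 5 (smallest k with (r⁴)ᵏ = e), so (r⁴)⁻¹ = (r⁴)⁴ = r.
Check: (r⁴) · r → (r⁴) · r = e, giving e as required.

Answer: r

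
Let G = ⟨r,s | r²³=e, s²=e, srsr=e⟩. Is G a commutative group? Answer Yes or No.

r·s = rs but s·r = r²²s, so r·s ≠ s·r and G is not abelian.

Answer: No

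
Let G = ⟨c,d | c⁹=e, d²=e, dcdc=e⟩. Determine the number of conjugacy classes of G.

The conjugacy classes (representative and size) are:
  [e] (size 1), [c⁸] (size 2), [c⁷] (size 2), [c⁶] (size 2), [c⁵] (size 2), [c⁴d] (size 9).
Class equation: 1 + 2 + 2 + 2 + 2 + 9 = 18 = |G|. So G has 6 conjugacy classes.

Answer: 6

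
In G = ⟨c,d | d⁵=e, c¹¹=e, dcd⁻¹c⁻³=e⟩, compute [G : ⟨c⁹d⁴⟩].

First find ord(c⁹d⁴) by computing successive powers:
  (c⁹d⁴)¹ = c⁹d⁴, (c⁹d⁴)² = cd³, (c⁹d⁴)³ = c²d², (c⁹d⁴)⁴ = c⁶d, (c⁹d⁴)⁵ = e.
So |⟨c⁹d⁴⟩| = ord(c⁹d⁴) = 5. With |G| = 55, by Lagrange [G : ⟨c⁹d⁴⟩] = 55/5 = 11.

Answer: 11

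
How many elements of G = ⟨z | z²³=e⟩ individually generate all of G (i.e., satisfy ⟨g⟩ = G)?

G is cyclic of order 23. An element generates G iff its order is 23, and a cyclic group of order 23 has exactly φ(23) = 22 such elements.

Answer: 22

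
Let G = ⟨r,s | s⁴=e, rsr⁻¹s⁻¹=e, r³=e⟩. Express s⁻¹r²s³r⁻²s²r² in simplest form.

Multiply left to right, reducing at each step:
  (s³) · r² = r²s³
  (r²s³) · s³ = r²s²
  (r²s²) · r⁻² = s²
  (s²) · s² = e
  e · r² = r²

Answer: r²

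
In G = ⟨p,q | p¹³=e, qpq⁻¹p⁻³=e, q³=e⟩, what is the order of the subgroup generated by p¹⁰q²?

|⟨p¹⁰q²⟩| equals the order of p¹⁰q². Compute successive powers until reaching e:
  (p¹⁰q²)¹ = p¹⁰q², (p¹⁰q²)² = p⁹q, (p¹⁰q²)³ = e.
The smallest positive k with (p¹⁰q²)ᵏ = e is 3, so |⟨p¹⁰q²⟩| = 3.

Answer: 3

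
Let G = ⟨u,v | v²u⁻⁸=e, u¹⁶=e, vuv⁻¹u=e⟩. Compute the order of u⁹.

Compute successive powers until reaching e:
  (u⁹)¹ = u⁹, (u⁹)² = u², (u⁹)³ = u¹¹, (u⁹)⁴ = u⁴, (u⁹)⁵ = u¹³, (u⁹)⁶ = u⁶, (u⁹)⁷ = u¹⁵, (u⁹)⁸ = u⁸, (u⁹)⁹ = u, (u⁹)¹⁰ = u¹⁰, (u⁹)¹¹ = u³, (u⁹)¹² = u¹², (u⁹)¹³ = u⁵, (u⁹)¹⁴ = u¹⁴, (u⁹)¹⁵ = u⁷, (u⁹)¹⁶ = e.
The smallest positive k with (u⁹)ᵏ = e is 16.

Answer: 16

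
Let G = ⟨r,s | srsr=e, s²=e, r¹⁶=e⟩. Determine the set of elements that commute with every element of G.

An element z ∈ Z(G) iff z commutes with every generator.
For example r⁸ is central: (r⁸)·r = r⁹ = r·(r⁸); (r⁸)·s = r⁸s = s·(r⁸).
Whereas r ∉ Z(G) since r·s = rs ≠ r¹⁵s = s·r.
Checking each of the 32 elements this way gives Z(G) = {e, r⁸}, of order 2.

Answer: {e, r⁸}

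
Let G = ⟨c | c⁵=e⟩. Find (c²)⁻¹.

The order of (c²) is 5 (smallest k with (c²)ᵏ = e), so (c²)⁻¹ = (c²)⁴ = c³.
Check: (c²) · (c³) → (c²) · c³ = e, giving e as required.

Answer: c³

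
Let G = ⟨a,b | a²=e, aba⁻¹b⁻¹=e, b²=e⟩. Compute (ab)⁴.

Compute successive powers of (ab), reducing at each step:
  (ab)²: (ab) · a = b;   b · b = e
  (ab)³: e · a = a;   a · b = ab
  (ab)⁴: (ab) · a = b;   b · b = e

Answer: e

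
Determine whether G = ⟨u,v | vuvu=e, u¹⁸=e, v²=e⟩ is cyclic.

Every cyclic group is abelian. But u·v = uv while v·u = u¹⁷v, so u·v ≠ v·u and G is not abelian. Hence G is not cyclic.

Answer: No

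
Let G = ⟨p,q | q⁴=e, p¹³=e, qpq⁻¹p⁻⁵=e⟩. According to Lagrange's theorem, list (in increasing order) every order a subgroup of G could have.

|G| = 52 = 2² · 13. By Lagrange's theorem the order of any subgroup divides 52; the divisors of 52 are 1, 2, 4, 13, 26, 52.

Answer: 1, 2, 4, 13, 26, 52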